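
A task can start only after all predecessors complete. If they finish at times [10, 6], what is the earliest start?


ES = max of all predecessor completion times
Predecessors: [10, 6]
ES = max(10, 6)
= 10


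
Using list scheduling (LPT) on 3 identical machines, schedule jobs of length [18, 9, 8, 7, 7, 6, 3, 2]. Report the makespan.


Jobs (LPT sorted): [18, 9, 8, 7, 7, 6, 3, 2]
Machines: 3
  J=18 → Machine 1 (load: 0+18=18)
  J=9 → Machine 2 (load: 0+9=9)
  J=8 → Machine 3 (load: 0+8=8)
  J=7 → Machine 3 (load: 8+7=15)
  J=7 → Machine 2 (load: 9+7=16)
  J=6 → Machine 3 (load: 15+6=21)
  J=3 → Machine 2 (load: 16+3=19)
  J=2 → Machine 1 (load: 18+2=20)
Machine loads: [20, 19, 21]
Makespan = max = 21 time units


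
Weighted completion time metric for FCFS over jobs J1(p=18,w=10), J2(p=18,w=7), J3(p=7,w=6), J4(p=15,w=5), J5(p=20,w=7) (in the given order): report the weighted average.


Completion times:
  J1: C=18, w×C=10×18=180
  J2: C=36, w×C=7×36=252
  J3: C=43, w×C=6×43=258
  J4: C=58, w×C=5×58=290
  J5: C=78, w×C=7×78=546
Sum w×C = 1526
Sum w = 35
Weighted avg = 1526/35
= 43.60


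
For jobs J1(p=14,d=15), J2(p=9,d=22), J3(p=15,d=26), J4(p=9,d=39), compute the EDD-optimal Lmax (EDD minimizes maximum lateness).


EDD order: J1 → J2 → J3 → J4
Completion and lateness:
  J1: C=14, d=15, L=14-15=-1
  J2: C=23, d=22, L=23-22=1
  J3: C=38, d=26, L=38-26=12
  J4: C=47, d=39, L=47-39=8
Lmax = max(-1, 1, 12, 8)
= 12


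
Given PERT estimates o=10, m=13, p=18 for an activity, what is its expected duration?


te = (o + 4m + p) / 6
= (10 + 4×13 + 18) / 6
= (10 + 52 + 18) / 6
= 80 / 6
= 13.33


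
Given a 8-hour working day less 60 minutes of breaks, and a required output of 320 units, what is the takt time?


Available = 8×60 - 60 = 420 min
Takt time = 420 / 320
= 1.31 min/unit


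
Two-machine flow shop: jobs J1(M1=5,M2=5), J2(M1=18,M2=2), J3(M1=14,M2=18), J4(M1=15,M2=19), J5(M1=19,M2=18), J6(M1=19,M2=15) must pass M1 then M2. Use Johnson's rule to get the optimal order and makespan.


Johnson's rule:
Group 1 (M1≤M2, sort by M1): ['J1', 'J3', 'J4']
Group 2 (M1>M2, sort desc M2): ['J5', 'J6', 'J2']
Sequence: J1 → J3 → J4 → J5 → J6 → J2
Makespan calculation:
  J1: M1 done=5, M2 done=10
  J3: M1 done=19, M2 done=37
  J4: M1 done=34, M2 done=56
  J5: M1 done=53, M2 done=74
  J6: M1 done=72, M2 done=89
  J2: M1 done=90, M2 done=92
= Sequence: J1 → J3 → J4 → J5 → J6 → J2, Makespan: 92


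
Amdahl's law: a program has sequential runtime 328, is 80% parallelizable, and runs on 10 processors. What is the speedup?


Amdahl's law: T_p = T × ((1-p) + p/N)
= 328 × ((1-0.8) + 0.8/10)
= 328 × (0.20 + 0.0800)
= 328 × 0.2800
= 91.84
Speedup = 328/91.84
= 3.57×


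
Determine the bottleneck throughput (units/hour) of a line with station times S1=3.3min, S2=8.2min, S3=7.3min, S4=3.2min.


Bottleneck = longest station time
Station times: [3.3, 8.2, 7.3, 3.2]
Max = 8.2 min
Rate = 60 / 8.2
= 7.32 units/hour (bottleneck: 8.2min)


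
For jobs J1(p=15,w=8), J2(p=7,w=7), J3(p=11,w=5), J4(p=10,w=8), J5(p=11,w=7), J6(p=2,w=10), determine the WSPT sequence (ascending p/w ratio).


WSPT (Smith's rule): sort by p/w ascending
  J6: p/w = 2/10 = 0.200
  J2: p/w = 7/7 = 1.000
  J4: p/w = 10/8 = 1.250
  J5: p/w = 11/7 = 1.571
  J1: p/w = 15/8 = 1.875
  J3: p/w = 11/5 = 2.200
Order: J6 → J2 → J4 → J5 → J1 → J3


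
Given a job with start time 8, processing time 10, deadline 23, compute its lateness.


Completion = 8 + 10 = 18
Lateness = C - d = 18 - 23
= -5


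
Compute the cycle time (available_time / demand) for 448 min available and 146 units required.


Cycle time = available time / demand
= 448 / 146
= 3.07 min/unit


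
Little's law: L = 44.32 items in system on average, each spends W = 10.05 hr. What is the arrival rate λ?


Little's law: L = λW → λ = L / W
= 44.32 / 10.05
= 4.41 per hour


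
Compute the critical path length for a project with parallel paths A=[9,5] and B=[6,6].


Path A: 9 + 5 = 14
Path B: 6 + 6 = 12
Critical path = longest = max(14, 12)
= 14 (Path A)


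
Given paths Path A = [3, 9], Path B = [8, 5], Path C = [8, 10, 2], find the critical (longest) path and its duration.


Path A: 3 + 9 = 12
Path B: 8 + 5 = 13
Path C: 8 + 10 + 2 = 20
Critical path = longest = max(12, 13, 20)
= 20 (Path C)


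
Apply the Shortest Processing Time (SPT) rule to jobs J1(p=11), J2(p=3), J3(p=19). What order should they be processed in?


SPT: sort by shortest processing time
  J2: p=3
  J1: p=11
  J3: p=19
Order: J2 → J1 → J3


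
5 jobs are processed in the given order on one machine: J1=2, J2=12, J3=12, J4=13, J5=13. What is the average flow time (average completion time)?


Completion times:
  J1: completes at 2
  J2: completes at 14
  J3: completes at 26
  J4: completes at 39
  J5: completes at 52
Sum = 133
Average = 133/5
= 26.60


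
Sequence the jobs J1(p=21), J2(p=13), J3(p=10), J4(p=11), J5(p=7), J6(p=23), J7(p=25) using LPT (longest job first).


LPT: sort by longest processing time first
  J7: p=25
  J6: p=23
  J1: p=21
  J2: p=13
  J4: p=11
  J3: p=10
  J5: p=7
Order: J7 → J6 → J1 → J2 → J4 → J3 → J5


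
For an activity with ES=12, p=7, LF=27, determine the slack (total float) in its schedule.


EF = ES + duration = 12 + 7 = 19
LS = LF - duration = 27 - 7 = 20
Total Float = LF - EF = 27 - 19
(or LS - ES = 20 - 12)
= 8


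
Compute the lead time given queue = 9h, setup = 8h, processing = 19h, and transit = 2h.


Lead time = queue + setup + processing + transit
= 9 + 8 + 19 + 2
= 38 hours


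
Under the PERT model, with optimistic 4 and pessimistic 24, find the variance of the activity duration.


σ² = ((p - o) / 6)² = (p - o)² / 36
= (24 - 4)² / 36
= 20² / 36
= 400 / 36
= 11.1111


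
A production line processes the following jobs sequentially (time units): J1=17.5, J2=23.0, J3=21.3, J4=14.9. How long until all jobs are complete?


Sequential makespan: sum all processing times
= 17.5 + 23.0 + 21.3 + 14.9
= 76.7 time units


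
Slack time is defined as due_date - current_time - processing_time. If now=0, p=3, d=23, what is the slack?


Slack = due - current_time - processing
= 23 - 0 - 3
= 20


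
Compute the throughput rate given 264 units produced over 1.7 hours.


Throughput = units / time
= 264 / 1.7
= 155.3 units/hour


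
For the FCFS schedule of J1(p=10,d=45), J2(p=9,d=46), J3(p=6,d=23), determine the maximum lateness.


Lateness per job (L = C - d):
  J1: C=10, d=45, L=-35
  J2: C=19, d=46, L=-27
  J3: C=25, d=23, L=2
Lmax = max(-35, -27, 2)
= 2


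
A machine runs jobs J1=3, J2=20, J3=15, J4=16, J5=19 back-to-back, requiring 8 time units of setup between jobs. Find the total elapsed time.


Makespan = Σ processing + (n-1) × setup
= (3 + 20 + 15 + 16 + 19) + (5-1)×8
= 73 + 32
= 105 time units


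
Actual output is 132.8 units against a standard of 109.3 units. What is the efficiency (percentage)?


Efficiency = (actual / standard) × 100
= (132.8 / 109.3) × 100
= 121.5%


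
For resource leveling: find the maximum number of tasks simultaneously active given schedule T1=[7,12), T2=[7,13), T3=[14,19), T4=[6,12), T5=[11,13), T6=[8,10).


Check each time point for overlaps:
  t=8: 4 tasks active (T1, T2, T4, T6)
Max concurrent = 4


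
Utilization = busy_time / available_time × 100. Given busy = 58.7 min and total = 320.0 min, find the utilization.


Utilization = busy / total × 100
= 58.7 / 320.0 × 100
= 18.3%


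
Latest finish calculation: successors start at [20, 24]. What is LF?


LF = min of all successor start times
Successors start at: [20, 24]
LF = min(20, 24)
= 20


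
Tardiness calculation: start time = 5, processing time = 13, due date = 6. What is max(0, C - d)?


Completion = start + processing = 5 + 13 = 18
Tardiness = max(0, C - d) = max(0, 18 - 6)
= max(0, 12)
= 12


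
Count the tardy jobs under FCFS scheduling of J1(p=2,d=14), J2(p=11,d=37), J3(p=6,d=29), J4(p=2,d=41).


Completion vs due date:
  J1: C=2, d=14 → on time
  J2: C=13, d=37 → on time
  J3: C=19, d=29 → on time
  J4: C=21, d=41 → on time
Tardy jobs: none
Count = 0


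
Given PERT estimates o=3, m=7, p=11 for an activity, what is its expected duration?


te = (o + 4m + p) / 6
= (3 + 4×7 + 11) / 6
= (3 + 28 + 11) / 6
= 42 / 6
= 7.00


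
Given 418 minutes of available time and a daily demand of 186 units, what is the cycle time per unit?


Cycle time = available time / demand
= 418 / 186
= 2.25 min/unit


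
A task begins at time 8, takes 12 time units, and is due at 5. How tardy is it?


Completion = start + processing = 8 + 12 = 20
Tardiness = max(0, C - d) = max(0, 20 - 5)
= max(0, 15)
= 15


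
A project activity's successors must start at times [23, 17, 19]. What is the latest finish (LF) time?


LF = min of all successor start times
Successors start at: [23, 17, 19]
LF = min(23, 17, 19)
= 17


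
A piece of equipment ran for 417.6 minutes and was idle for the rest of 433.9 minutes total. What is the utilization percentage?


Utilization = busy / total × 100
= 417.6 / 433.9 × 100
= 96.2%


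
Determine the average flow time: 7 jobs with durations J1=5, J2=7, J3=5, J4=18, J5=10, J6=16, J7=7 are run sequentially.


Completion times:
  J1: completes at 5
  J2: completes at 12
  J3: completes at 17
  J4: completes at 35
  J5: completes at 45
  J6: completes at 61
  J7: completes at 68
Sum = 243
Average = 243/7
= 34.71


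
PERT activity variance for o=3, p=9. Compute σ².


σ² = ((p - o) / 6)² = (p - o)² / 36
= (9 - 3)² / 36
= 6² / 36
= 36 / 36
= 1.0000


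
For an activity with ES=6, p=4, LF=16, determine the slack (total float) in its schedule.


EF = ES + duration = 6 + 4 = 10
LS = LF - duration = 16 - 4 = 12
Total Float = LF - EF = 16 - 10
(or LS - ES = 12 - 6)
= 6


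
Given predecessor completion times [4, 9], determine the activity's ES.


ES = max of all predecessor completion times
Predecessors: [4, 9]
ES = max(4, 9)
= 9


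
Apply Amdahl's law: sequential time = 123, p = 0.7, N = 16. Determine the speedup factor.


Amdahl's law: T_p = T × ((1-p) + p/N)
= 123 × ((1-0.7) + 0.7/16)
= 123 × (0.30 + 0.0437)
= 123 × 0.3438
= 42.28
Speedup = 123/42.28
= 2.91×


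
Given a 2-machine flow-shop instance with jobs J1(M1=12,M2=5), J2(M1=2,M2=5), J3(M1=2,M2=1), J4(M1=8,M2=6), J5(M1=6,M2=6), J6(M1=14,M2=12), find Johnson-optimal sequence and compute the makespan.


Johnson's rule:
Group 1 (M1≤M2, sort by M1): ['J2', 'J5']
Group 2 (M1>M2, sort desc M2): ['J6', 'J4', 'J1', 'J3']
Sequence: J2 → J5 → J6 → J4 → J1 → J3
Makespan calculation:
  J2: M1 done=2, M2 done=7
  J5: M1 done=8, M2 done=14
  J6: M1 done=22, M2 done=34
  J4: M1 done=30, M2 done=40
  J1: M1 done=42, M2 done=47
  J3: M1 done=44, M2 done=48
= Sequence: J2 → J5 → J6 → J4 → J1 → J3, Makespan: 48


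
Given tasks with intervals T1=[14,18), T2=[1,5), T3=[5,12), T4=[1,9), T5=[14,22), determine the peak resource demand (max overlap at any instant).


Check each time point for overlaps:
  t=1: 2 tasks active (T2, T4)
Max concurrent = 2


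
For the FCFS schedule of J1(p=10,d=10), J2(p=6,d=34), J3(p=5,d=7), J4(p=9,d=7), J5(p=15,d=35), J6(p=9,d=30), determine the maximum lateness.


Lateness per job (L = C - d):
  J1: C=10, d=10, L=0
  J2: C=16, d=34, L=-18
  J3: C=21, d=7, L=14
  J4: C=30, d=7, L=23
  J5: C=45, d=35, L=10
  J6: C=54, d=30, L=24
Lmax = max(0, -18, 14, 23, 10, 24)
= 24


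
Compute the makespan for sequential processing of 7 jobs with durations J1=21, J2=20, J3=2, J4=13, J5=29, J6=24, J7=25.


Sequential makespan: sum all processing times
= 21 + 20 + 2 + 13 + 29 + 24 + 25
= 134 time units


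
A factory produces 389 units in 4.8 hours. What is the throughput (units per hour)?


Throughput = units / time
= 389 / 4.8
= 81.0 units/hour


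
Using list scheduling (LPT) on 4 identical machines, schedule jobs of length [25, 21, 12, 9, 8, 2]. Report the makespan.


Jobs (LPT sorted): [25, 21, 12, 9, 8, 2]
Machines: 4
  J=25 → Machine 1 (load: 0+25=25)
  J=21 → Machine 2 (load: 0+21=21)
  J=12 → Machine 3 (load: 0+12=12)
  J=9 → Machine 4 (load: 0+9=9)
  J=8 → Machine 4 (load: 9+8=17)
  J=2 → Machine 3 (load: 12+2=14)
Machine loads: [25, 21, 14, 17]
Makespan = max = 25 time units


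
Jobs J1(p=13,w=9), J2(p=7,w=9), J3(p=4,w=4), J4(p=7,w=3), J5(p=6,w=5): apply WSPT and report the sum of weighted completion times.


WSPT order (by p/w): J2 → J3 → J5 → J1 → J4
  J2: C=7, w·C=9×7=63
  J3: C=11, w·C=4×11=44
  J5: C=17, w·C=5×17=85
  J1: C=30, w·C=9×30=270
  J4: C=37, w·C=3×37=111
Σ w·C = 573
= 573


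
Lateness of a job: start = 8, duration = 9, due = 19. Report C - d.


Completion = 8 + 9 = 17
Lateness = C - d = 17 - 19
= -2


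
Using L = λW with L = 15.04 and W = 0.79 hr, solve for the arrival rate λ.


Little's law: L = λW → λ = L / W
= 15.04 / 0.79
= 19.04 per hour


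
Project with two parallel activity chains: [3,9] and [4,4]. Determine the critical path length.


Path A: 3 + 9 = 12
Path B: 4 + 4 = 8
Critical path = longest = max(12, 8)
= 12 (Path A)


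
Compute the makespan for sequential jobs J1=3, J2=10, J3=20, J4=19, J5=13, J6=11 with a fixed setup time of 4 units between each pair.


Makespan = Σ processing + (n-1) × setup
= (3 + 10 + 20 + 19 + 13 + 11) + (6-1)×4
= 76 + 20
= 96 time units


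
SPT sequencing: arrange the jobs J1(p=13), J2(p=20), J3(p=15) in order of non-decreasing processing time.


SPT: sort by shortest processing time
  J1: p=13
  J3: p=15
  J2: p=20
Order: J1 → J3 → J2


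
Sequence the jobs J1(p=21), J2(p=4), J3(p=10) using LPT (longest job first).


LPT: sort by longest processing time first
  J1: p=21
  J3: p=10
  J2: p=4
Order: J1 → J3 → J2


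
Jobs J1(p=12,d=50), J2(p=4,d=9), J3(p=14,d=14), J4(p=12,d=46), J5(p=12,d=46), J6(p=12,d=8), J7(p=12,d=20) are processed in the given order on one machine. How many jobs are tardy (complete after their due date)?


Completion vs due date:
  J1: C=12, d=50 → on time
  J2: C=16, d=9 → TARDY
  J3: C=30, d=14 → TARDY
  J4: C=42, d=46 → on time
  J5: C=54, d=46 → TARDY
  J6: C=66, d=8 → TARDY
  J7: C=78, d=20 → TARDY
Tardy jobs: J2, J3, J5, J6, J7
Count = 5


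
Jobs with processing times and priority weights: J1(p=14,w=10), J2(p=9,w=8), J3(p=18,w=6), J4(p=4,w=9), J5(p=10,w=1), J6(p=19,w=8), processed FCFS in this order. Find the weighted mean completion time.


Completion times:
  J1: C=14, w×C=10×14=140
  J2: C=23, w×C=8×23=184
  J3: C=41, w×C=6×41=246
  J4: C=45, w×C=9×45=405
  J5: C=55, w×C=1×55=55
  J6: C=74, w×C=8×74=592
Sum w×C = 1622
Sum w = 42
Weighted avg = 1622/42
= 38.62


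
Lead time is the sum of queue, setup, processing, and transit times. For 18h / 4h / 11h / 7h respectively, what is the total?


Lead time = queue + setup + processing + transit
= 18 + 4 + 11 + 7
= 40 hours


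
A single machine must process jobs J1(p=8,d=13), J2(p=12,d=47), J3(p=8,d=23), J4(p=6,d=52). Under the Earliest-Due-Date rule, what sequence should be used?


EDD: sort by earliest due date
  J1: d=13, p=8
  J3: d=23, p=8
  J2: d=47, p=12
  J4: d=52, p=6
Order: J1 → J3 → J2 → J4


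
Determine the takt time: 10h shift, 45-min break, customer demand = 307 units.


Available = 10×60 - 45 = 555 min
Takt time = 555 / 307
= 1.81 min/unit


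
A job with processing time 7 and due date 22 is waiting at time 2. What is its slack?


Slack = due - current_time - processing
= 22 - 2 - 7
= 13


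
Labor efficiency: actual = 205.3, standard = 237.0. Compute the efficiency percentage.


Efficiency = (actual / standard) × 100
= (205.3 / 237.0) × 100
= 86.6%


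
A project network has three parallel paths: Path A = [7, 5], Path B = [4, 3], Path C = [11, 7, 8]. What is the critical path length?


Path A: 7 + 5 = 12
Path B: 4 + 3 = 7
Path C: 11 + 7 + 8 = 26
Critical path = longest = max(12, 7, 26)
= 26 (Path C)


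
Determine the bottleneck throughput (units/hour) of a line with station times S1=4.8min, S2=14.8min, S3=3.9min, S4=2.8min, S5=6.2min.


Bottleneck = longest station time
Station times: [4.8, 14.8, 3.9, 2.8, 6.2]
Max = 14.8 min
Rate = 60 / 14.8
= 4.05 units/hour (bottleneck: 14.8min)


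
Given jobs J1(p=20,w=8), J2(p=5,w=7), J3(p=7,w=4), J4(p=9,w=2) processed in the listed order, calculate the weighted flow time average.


Completion times:
  J1: C=20, w×C=8×20=160
  J2: C=25, w×C=7×25=175
  J3: C=32, w×C=4×32=128
  J4: C=41, w×C=2×41=82
Sum w×C = 545
Sum w = 21
Weighted avg = 545/21
= 25.95


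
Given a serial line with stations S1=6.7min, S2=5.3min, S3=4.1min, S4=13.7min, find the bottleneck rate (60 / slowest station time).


Bottleneck = longest station time
Station times: [6.7, 5.3, 4.1, 13.7]
Max = 13.7 min
Rate = 60 / 13.7
= 4.38 units/hour (bottleneck: 13.7min)


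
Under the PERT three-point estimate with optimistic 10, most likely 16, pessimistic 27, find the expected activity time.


te = (o + 4m + p) / 6
= (10 + 4×16 + 27) / 6
= (10 + 64 + 27) / 6
= 101 / 6
= 16.83


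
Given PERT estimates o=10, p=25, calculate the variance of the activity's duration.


σ² = ((p - o) / 6)² = (p - o)² / 36
= (25 - 10)² / 36
= 15² / 36
= 225 / 36
= 6.2500


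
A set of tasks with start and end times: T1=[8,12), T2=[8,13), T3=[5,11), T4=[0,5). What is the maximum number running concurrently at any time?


Check each time point for overlaps:
  t=8: 3 tasks active (T1, T2, T3)
Max concurrent = 3


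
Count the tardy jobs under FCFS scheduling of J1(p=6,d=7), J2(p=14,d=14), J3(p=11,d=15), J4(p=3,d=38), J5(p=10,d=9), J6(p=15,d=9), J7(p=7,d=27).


Completion vs due date:
  J1: C=6, d=7 → on time
  J2: C=20, d=14 → TARDY
  J3: C=31, d=15 → TARDY
  J4: C=34, d=38 → on time
  J5: C=44, d=9 → TARDY
  J6: C=59, d=9 → TARDY
  J7: C=66, d=27 → TARDY
Tardy jobs: J2, J3, J5, J6, J7
Count = 5


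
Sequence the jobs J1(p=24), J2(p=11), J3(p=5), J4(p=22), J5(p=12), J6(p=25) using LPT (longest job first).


LPT: sort by longest processing time first
  J6: p=25
  J1: p=24
  J4: p=22
  J5: p=12
  J2: p=11
  J3: p=5
Order: J6 → J1 → J4 → J5 → J2 → J3


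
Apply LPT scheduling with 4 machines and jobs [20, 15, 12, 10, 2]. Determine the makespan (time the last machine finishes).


Jobs (LPT sorted): [20, 15, 12, 10, 2]
Machines: 4
  J=20 → Machine 1 (load: 0+20=20)
  J=15 → Machine 2 (load: 0+15=15)
  J=12 → Machine 3 (load: 0+12=12)
  J=10 → Machine 4 (load: 0+10=10)
  J=2 → Machine 4 (load: 10+2=12)
Machine loads: [20, 15, 12, 12]
Makespan = max = 20 time units


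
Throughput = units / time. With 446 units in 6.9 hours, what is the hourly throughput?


Throughput = units / time
= 446 / 6.9
= 64.6 units/hour


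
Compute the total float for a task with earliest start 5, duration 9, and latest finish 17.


EF = ES + duration = 5 + 9 = 14
LS = LF - duration = 17 - 9 = 8
Total Float = LF - EF = 17 - 14
(or LS - ES = 8 - 5)
= 3


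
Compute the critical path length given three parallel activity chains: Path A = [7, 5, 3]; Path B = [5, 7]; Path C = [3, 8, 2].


Path A: 7 + 5 + 3 = 15
Path B: 5 + 7 = 12
Path C: 3 + 8 + 2 = 13
Critical path = longest = max(15, 12, 13)
= 15 (Path A)


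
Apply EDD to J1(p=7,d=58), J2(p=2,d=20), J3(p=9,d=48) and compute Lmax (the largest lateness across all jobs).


EDD order: J2 → J3 → J1
Completion and lateness:
  J2: C=2, d=20, L=2-20=-18
  J3: C=11, d=48, L=11-48=-37
  J1: C=18, d=58, L=18-58=-40
Lmax = max(-18, -37, -40)
= -18


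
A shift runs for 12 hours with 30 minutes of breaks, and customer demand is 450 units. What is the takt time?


Available = 12×60 - 30 = 690 min
Takt time = 690 / 450
= 1.53 min/unit


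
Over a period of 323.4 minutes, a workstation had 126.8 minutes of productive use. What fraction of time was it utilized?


Utilization = busy / total × 100
= 126.8 / 323.4 × 100
= 39.2%


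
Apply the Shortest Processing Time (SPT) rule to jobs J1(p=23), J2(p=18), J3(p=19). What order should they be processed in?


SPT: sort by shortest processing time
  J2: p=18
  J3: p=19
  J1: p=23
Order: J2 → J3 → J1


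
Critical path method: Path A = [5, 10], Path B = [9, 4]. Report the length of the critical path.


Path A: 5 + 10 = 15
Path B: 9 + 4 = 13
Critical path = longest = max(15, 13)
= 15 (Path A)


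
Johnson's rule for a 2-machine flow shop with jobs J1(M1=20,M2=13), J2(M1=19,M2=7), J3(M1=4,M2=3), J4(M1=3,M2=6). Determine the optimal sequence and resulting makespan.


Johnson's rule:
Group 1 (M1≤M2, sort by M1): ['J4']
Group 2 (M1>M2, sort desc M2): ['J1', 'J2', 'J3']
Sequence: J4 → J1 → J2 → J3
Makespan calculation:
  J4: M1 done=3, M2 done=9
  J1: M1 done=23, M2 done=36
  J2: M1 done=42, M2 done=49
  J3: M1 done=46, M2 done=52
= Sequence: J4 → J1 → J2 → J3, Makespan: 52


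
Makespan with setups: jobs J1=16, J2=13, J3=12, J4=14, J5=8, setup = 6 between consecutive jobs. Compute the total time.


Makespan = Σ processing + (n-1) × setup
= (16 + 13 + 12 + 14 + 8) + (5-1)×6
= 63 + 24
= 87 time units


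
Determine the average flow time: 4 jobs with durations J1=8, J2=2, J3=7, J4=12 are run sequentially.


Completion times:
  J1: completes at 8
  J2: completes at 10
  J3: completes at 17
  J4: completes at 29
Sum = 64
Average = 64/4
= 16.00


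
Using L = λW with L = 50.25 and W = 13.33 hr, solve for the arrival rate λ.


Little's law: L = λW → λ = L / W
= 50.25 / 13.33
= 3.77 per hour


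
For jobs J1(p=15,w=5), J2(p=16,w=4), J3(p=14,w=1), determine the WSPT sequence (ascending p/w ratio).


WSPT (Smith's rule): sort by p/w ascending
  J1: p/w = 15/5 = 3.000
  J2: p/w = 16/4 = 4.000
  J3: p/w = 14/1 = 14.000
Order: J1 → J2 → J3


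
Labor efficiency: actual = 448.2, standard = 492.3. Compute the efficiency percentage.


Efficiency = (actual / standard) × 100
= (448.2 / 492.3) × 100
= 91.0%


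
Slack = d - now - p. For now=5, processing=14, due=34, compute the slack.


Slack = due - current_time - processing
= 34 - 5 - 14
= 15


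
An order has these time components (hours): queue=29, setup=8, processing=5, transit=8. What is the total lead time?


Lead time = queue + setup + processing + transit
= 29 + 8 + 5 + 8
= 50 hours


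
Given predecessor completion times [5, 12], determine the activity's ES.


ES = max of all predecessor completion times
Predecessors: [5, 12]
ES = max(5, 12)
= 12


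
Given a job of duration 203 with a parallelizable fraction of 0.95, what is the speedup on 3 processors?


Amdahl's law: T_p = T × ((1-p) + p/N)
= 203 × ((1-0.95) + 0.95/3)
= 203 × (0.05 + 0.3167)
= 203 × 0.3667
= 74.43
Speedup = 203/74.43
= 2.73×


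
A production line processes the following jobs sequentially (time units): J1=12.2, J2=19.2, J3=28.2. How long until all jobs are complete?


Sequential makespan: sum all processing times
= 12.2 + 19.2 + 28.2
= 59.6 time units


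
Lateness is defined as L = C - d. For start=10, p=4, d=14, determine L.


Completion = 10 + 4 = 14
Lateness = C - d = 14 - 14
= 0


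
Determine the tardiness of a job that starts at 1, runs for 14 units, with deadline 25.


Completion = start + processing = 1 + 14 = 15
Tardiness = max(0, C - d) = max(0, 15 - 25)
= max(0, -10)
= 0


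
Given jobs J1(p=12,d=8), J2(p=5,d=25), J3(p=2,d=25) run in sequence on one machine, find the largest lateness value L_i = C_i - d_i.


Lateness per job (L = C - d):
  J1: C=12, d=8, L=4
  J2: C=17, d=25, L=-8
  J3: C=19, d=25, L=-6
Lmax = max(4, -8, -6)
= 4


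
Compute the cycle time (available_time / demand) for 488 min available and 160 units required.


Cycle time = available time / demand
= 488 / 160
= 3.05 min/unit


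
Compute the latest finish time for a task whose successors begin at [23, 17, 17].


LF = min of all successor start times
Successors start at: [23, 17, 17]
LF = min(23, 17, 17)
= 17


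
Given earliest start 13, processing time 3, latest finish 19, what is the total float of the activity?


EF = ES + duration = 13 + 3 = 16
LS = LF - duration = 19 - 3 = 16
Total Float = LF - EF = 19 - 16
(or LS - ES = 16 - 13)
= 3


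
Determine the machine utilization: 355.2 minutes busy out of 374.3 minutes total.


Utilization = busy / total × 100
= 355.2 / 374.3 × 100
= 94.9%


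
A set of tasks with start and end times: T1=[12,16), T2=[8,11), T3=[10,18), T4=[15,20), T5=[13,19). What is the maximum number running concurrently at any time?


Check each time point for overlaps:
  t=15: 4 tasks active (T1, T3, T4, T5)
Max concurrent = 4


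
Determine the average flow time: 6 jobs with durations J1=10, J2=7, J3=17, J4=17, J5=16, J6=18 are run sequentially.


Completion times:
  J1: completes at 10
  J2: completes at 17
  J3: completes at 34
  J4: completes at 51
  J5: completes at 67
  J6: completes at 85
Sum = 264
Average = 264/6
= 44.00


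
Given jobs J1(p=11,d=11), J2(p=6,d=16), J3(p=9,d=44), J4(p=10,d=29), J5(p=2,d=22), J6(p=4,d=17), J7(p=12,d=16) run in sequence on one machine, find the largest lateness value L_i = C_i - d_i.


Lateness per job (L = C - d):
  J1: C=11, d=11, L=0
  J2: C=17, d=16, L=1
  J3: C=26, d=44, L=-18
  J4: C=36, d=29, L=7
  J5: C=38, d=22, L=16
  J6: C=42, d=17, L=25
  J7: C=54, d=16, L=38
Lmax = max(0, 1, -18, 7, 16, 25, 38)
= 38


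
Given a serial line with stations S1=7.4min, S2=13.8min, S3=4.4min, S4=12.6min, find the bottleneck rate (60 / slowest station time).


Bottleneck = longest station time
Station times: [7.4, 13.8, 4.4, 12.6]
Max = 13.8 min
Rate = 60 / 13.8
= 4.35 units/hour (bottleneck: 13.8min)


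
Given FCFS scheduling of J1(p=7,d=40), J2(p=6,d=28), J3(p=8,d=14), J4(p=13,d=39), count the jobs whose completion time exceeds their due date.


Completion vs due date:
  J1: C=7, d=40 → on time
  J2: C=13, d=28 → on time
  J3: C=21, d=14 → TARDY
  J4: C=34, d=39 → on time
Tardy jobs: J3
Count = 1


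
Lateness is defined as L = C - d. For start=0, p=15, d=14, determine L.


Completion = 0 + 15 = 15
Lateness = C - d = 15 - 14
= 1


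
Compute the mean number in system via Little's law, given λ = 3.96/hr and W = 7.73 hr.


Little's law: L = λ × W
= 3.96 × 7.73
= 30.61


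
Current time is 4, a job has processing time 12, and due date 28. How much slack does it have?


Slack = due - current_time - processing
= 28 - 4 - 12
= 12


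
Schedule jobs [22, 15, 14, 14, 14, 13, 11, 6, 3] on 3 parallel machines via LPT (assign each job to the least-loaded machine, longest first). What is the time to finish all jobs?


Jobs (LPT sorted): [22, 15, 14, 14, 14, 13, 11, 6, 3]
Machines: 3
  J=22 → Machine 1 (load: 0+22=22)
  J=15 → Machine 2 (load: 0+15=15)
  J=14 → Machine 3 (load: 0+14=14)
  J=14 → Machine 3 (load: 14+14=28)
  J=14 → Machine 2 (load: 15+14=29)
  J=13 → Machine 1 (load: 22+13=35)
  J=11 → Machine 3 (load: 28+11=39)
  J=6 → Machine 2 (load: 29+6=35)
  J=3 → Machine 1 (load: 35+3=38)
Machine loads: [38, 35, 39]
Makespan = max = 39 time units


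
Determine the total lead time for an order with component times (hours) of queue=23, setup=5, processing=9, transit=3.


Lead time = queue + setup + processing + transit
= 23 + 5 + 9 + 3
= 40 hours


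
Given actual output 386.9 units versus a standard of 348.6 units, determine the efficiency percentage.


Efficiency = (actual / standard) × 100
= (386.9 / 348.6) × 100
= 111.0%


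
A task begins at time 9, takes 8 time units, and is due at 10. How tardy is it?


Completion = start + processing = 9 + 8 = 17
Tardiness = max(0, C - d) = max(0, 17 - 10)
= max(0, 7)
= 7


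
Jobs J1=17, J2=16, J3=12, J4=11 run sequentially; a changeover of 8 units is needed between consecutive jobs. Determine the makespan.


Makespan = Σ processing + (n-1) × setup
= (17 + 16 + 12 + 11) + (4-1)×8
= 56 + 24
= 80 time units


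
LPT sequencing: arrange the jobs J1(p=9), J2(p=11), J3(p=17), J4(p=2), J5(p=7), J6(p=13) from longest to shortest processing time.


LPT: sort by longest processing time first
  J3: p=17
  J6: p=13
  J2: p=11
  J1: p=9
  J5: p=7
  J4: p=2
Order: J3 → J6 → J2 → J1 → J5 → J4


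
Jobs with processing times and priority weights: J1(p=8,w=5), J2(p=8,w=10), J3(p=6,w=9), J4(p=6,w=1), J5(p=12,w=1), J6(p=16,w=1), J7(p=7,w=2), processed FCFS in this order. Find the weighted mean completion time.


Completion times:
  J1: C=8, w×C=5×8=40
  J2: C=16, w×C=10×16=160
  J3: C=22, w×C=9×22=198
  J4: C=28, w×C=1×28=28
  J5: C=40, w×C=1×40=40
  J6: C=56, w×C=1×56=56
  J7: C=63, w×C=2×63=126
Sum w×C = 648
Sum w = 29
Weighted avg = 648/29
= 22.34


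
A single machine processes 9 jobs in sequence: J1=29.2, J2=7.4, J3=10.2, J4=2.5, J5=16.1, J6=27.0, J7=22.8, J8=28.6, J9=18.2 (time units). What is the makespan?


Sequential makespan: sum all processing times
= 29.2 + 7.4 + 10.2 + 2.5 + 16.1 + 27.0 + 22.8 + 28.6 + 18.2
= 162.0 time units


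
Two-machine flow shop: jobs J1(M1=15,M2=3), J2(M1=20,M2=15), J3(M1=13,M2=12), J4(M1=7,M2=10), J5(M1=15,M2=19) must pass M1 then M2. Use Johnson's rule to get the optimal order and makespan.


Johnson's rule:
Group 1 (M1≤M2, sort by M1): ['J4', 'J5']
Group 2 (M1>M2, sort desc M2): ['J2', 'J3', 'J1']
Sequence: J4 → J5 → J2 → J3 → J1
Makespan calculation:
  J4: M1 done=7, M2 done=17
  J5: M1 done=22, M2 done=41
  J2: M1 done=42, M2 done=57
  J3: M1 done=55, M2 done=69
  J1: M1 done=70, M2 done=73
= Sequence: J4 → J5 → J2 → J3 → J1, Makespan: 73


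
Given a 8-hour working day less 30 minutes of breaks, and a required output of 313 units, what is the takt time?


Available = 8×60 - 30 = 450 min
Takt time = 450 / 313
= 1.44 min/unit


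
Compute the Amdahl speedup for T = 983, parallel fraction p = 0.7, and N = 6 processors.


Amdahl's law: T_p = T × ((1-p) + p/N)
= 983 × ((1-0.7) + 0.7/6)
= 983 × (0.30 + 0.1167)
= 983 × 0.4167
= 409.58
Speedup = 983/409.58
= 2.40×


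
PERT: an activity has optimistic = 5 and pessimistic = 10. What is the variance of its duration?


σ² = ((p - o) / 6)² = (p - o)² / 36
= (10 - 5)² / 36
= 5² / 36
= 25 / 36
= 0.6944


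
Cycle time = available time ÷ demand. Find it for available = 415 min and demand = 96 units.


Cycle time = available time / demand
= 415 / 96
= 4.32 min/unit


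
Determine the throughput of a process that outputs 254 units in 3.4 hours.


Throughput = units / time
= 254 / 3.4
= 74.7 units/hour


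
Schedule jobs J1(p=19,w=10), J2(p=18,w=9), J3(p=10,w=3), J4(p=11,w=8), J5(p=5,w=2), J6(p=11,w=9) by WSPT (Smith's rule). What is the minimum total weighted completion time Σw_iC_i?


WSPT order (by p/w): J6 → J4 → J1 → J2 → J5 → J3
  J6: C=11, w·C=9×11=99
  J4: C=22, w·C=8×22=176
  J1: C=41, w·C=10×41=410
  J2: C=59, w·C=9×59=531
  J5: C=64, w·C=2×64=128
  J3: C=74, w·C=3×74=222
Σ w·C = 1566
= 1566


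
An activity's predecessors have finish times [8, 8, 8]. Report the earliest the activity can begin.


ES = max of all predecessor completion times
Predecessors: [8, 8, 8]
ES = max(8, 8, 8)
= 8


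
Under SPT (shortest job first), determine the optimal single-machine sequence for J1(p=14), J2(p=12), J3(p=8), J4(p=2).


SPT: sort by shortest processing time
  J4: p=2
  J3: p=8
  J2: p=12
  J1: p=14
Order: J4 → J3 → J2 → J1


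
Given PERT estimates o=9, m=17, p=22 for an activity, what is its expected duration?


te = (o + 4m + p) / 6
= (9 + 4×17 + 22) / 6
= (9 + 68 + 22) / 6
= 99 / 6
= 16.50


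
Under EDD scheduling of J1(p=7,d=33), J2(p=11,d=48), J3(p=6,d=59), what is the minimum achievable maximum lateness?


EDD order: J1 → J2 → J3
Completion and lateness:
  J1: C=7, d=33, L=7-33=-26
  J2: C=18, d=48, L=18-48=-30
  J3: C=24, d=59, L=24-59=-35
Lmax = max(-26, -30, -35)
= -26


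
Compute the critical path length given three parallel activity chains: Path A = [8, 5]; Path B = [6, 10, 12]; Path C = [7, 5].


Path A: 8 + 5 = 13
Path B: 6 + 10 + 12 = 28
Path C: 7 + 5 = 12
Critical path = longest = max(13, 28, 12)
= 28 (Path B)


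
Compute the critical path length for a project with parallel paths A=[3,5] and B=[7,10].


Path A: 3 + 5 = 8
Path B: 7 + 10 = 17
Critical path = longest = max(8, 17)
= 17 (Path B)


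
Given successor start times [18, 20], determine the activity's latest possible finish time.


LF = min of all successor start times
Successors start at: [18, 20]
LF = min(18, 20)
= 18


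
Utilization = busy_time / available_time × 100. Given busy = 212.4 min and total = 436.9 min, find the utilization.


Utilization = busy / total × 100
= 212.4 / 436.9 × 100
= 48.6%


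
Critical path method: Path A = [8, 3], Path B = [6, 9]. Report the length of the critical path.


Path A: 8 + 3 = 11
Path B: 6 + 9 = 15
Critical path = longest = max(11, 15)
= 15 (Path B)


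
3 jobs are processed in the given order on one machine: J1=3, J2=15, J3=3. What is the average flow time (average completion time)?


Completion times:
  J1: completes at 3
  J2: completes at 18
  J3: completes at 21
Sum = 42
Average = 42/3
= 14.00


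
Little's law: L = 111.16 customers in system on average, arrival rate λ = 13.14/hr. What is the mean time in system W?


Little's law: L = λW → W = L / λ
= 111.16 / 13.14
= 8.46 hours


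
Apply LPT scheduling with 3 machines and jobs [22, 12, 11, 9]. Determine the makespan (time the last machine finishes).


Jobs (LPT sorted): [22, 12, 11, 9]
Machines: 3
  J=22 → Machine 1 (load: 0+22=22)
  J=12 → Machine 2 (load: 0+12=12)
  J=11 → Machine 3 (load: 0+11=11)
  J=9 → Machine 3 (load: 11+9=20)
Machine loads: [22, 12, 20]
Makespan = max = 22 time units


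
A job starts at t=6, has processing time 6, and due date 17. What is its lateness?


Completion = 6 + 6 = 12
Lateness = C - d = 12 - 17
= -5


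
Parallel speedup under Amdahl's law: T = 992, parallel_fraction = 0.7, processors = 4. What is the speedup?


Amdahl's law: T_p = T × ((1-p) + p/N)
= 992 × ((1-0.7) + 0.7/4)
= 992 × (0.30 + 0.1750)
= 992 × 0.4750
= 471.20
Speedup = 992/471.20
= 2.11×


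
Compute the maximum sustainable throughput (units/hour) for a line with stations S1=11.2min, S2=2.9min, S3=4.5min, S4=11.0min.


Bottleneck = longest station time
Station times: [11.2, 2.9, 4.5, 11.0]
Max = 11.2 min
Rate = 60 / 11.2
= 5.36 units/hour (bottleneck: 11.2min)


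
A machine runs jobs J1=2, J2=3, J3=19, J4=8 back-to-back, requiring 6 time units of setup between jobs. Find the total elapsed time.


Makespan = Σ processing + (n-1) × setup
= (2 + 3 + 19 + 8) + (4-1)×6
= 32 + 18
= 50 time units


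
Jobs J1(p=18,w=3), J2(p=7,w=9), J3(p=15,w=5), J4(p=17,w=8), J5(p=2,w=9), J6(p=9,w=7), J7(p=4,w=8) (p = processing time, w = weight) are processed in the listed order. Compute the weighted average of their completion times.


Completion times:
  J1: C=18, w×C=3×18=54
  J2: C=25, w×C=9×25=225
  J3: C=40, w×C=5×40=200
  J4: C=57, w×C=8×57=456
  J5: C=59, w×C=9×59=531
  J6: C=68, w×C=7×68=476
  J7: C=72, w×C=8×72=576
Sum w×C = 2518
Sum w = 49
Weighted avg = 2518/49
= 51.39


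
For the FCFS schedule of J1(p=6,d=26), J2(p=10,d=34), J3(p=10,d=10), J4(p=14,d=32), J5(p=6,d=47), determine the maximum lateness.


Lateness per job (L = C - d):
  J1: C=6, d=26, L=-20
  J2: C=16, d=34, L=-18
  J3: C=26, d=10, L=16
  J4: C=40, d=32, L=8
  J5: C=46, d=47, L=-1
Lmax = max(-20, -18, 16, 8, -1)
= 16


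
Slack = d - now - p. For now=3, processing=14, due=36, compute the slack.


Slack = due - current_time - processing
= 36 - 3 - 14
= 19


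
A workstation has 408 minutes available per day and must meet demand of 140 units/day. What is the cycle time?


Cycle time = available time / demand
= 408 / 140
= 2.91 min/unit


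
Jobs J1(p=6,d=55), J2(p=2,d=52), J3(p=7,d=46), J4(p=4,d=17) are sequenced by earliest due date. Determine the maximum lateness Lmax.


EDD order: J4 → J3 → J2 → J1
Completion and lateness:
  J4: C=4, d=17, L=4-17=-13
  J3: C=11, d=46, L=11-46=-35
  J2: C=13, d=52, L=13-52=-39
  J1: C=19, d=55, L=19-55=-36
Lmax = max(-13, -35, -39, -36)
= -13


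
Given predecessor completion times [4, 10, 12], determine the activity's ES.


ES = max of all predecessor completion times
Predecessors: [4, 10, 12]
ES = max(4, 10, 12)
= 12


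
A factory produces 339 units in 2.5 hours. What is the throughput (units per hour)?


Throughput = units / time
= 339 / 2.5
= 135.6 units/hour


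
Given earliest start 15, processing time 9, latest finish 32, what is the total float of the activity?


EF = ES + duration = 15 + 9 = 24
LS = LF - duration = 32 - 9 = 23
Total Float = LF - EF = 32 - 24
(or LS - ES = 23 - 15)
= 8


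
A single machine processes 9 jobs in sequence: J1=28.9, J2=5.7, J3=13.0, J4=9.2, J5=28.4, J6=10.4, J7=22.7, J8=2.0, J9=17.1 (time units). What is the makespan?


Sequential makespan: sum all processing times
= 28.9 + 5.7 + 13.0 + 9.2 + 28.4 + 10.4 + 22.7 + 2.0 + 17.1
= 137.4 time units


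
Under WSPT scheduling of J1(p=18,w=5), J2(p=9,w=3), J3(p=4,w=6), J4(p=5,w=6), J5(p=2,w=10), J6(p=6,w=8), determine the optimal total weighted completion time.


WSPT order (by p/w): J5 → J3 → J6 → J4 → J2 → J1
  J5: C=2, w·C=10×2=20
  J3: C=6, w·C=6×6=36
  J6: C=12, w·C=8×12=96
  J4: C=17, w·C=6×17=102
  J2: C=26, w·C=3×26=78
  J1: C=44, w·C=5×44=220
Σ w·C = 552
= 552


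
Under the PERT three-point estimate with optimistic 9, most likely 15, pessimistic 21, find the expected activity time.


te = (o + 4m + p) / 6
= (9 + 4×15 + 21) / 6
= (9 + 60 + 21) / 6
= 90 / 6
= 15.00


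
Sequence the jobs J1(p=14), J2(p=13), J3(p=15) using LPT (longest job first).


LPT: sort by longest processing time first
  J3: p=15
  J1: p=14
  J2: p=13
Order: J3 → J1 → J2


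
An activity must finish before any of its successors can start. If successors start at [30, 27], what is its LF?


LF = min of all successor start times
Successors start at: [30, 27]
LF = min(30, 27)
= 27


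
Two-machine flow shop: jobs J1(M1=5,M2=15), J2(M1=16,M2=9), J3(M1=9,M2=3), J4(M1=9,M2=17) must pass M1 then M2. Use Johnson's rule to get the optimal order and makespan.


Johnson's rule:
Group 1 (M1≤M2, sort by M1): ['J1', 'J4']
Group 2 (M1>M2, sort desc M2): ['J2', 'J3']
Sequence: J1 → J4 → J2 → J3
Makespan calculation:
  J1: M1 done=5, M2 done=20
  J4: M1 done=14, M2 done=37
  J2: M1 done=30, M2 done=46
  J3: M1 done=39, M2 done=49
= Sequence: J1 → J4 → J2 → J3, Makespan: 49


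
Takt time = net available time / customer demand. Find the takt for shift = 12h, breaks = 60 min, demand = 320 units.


Available = 12×60 - 60 = 660 min
Takt time = 660 / 320
= 2.06 min/unit


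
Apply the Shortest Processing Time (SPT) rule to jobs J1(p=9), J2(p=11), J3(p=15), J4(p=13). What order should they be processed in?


SPT: sort by shortest processing time
  J1: p=9
  J2: p=11
  J4: p=13
  J3: p=15
Order: J1 → J2 → J4 → J3


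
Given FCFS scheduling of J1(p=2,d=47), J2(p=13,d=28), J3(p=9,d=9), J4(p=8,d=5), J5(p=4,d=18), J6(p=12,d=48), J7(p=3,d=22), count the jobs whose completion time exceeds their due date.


Completion vs due date:
  J1: C=2, d=47 → on time
  J2: C=15, d=28 → on time
  J3: C=24, d=9 → TARDY
  J4: C=32, d=5 → TARDY
  J5: C=36, d=18 → TARDY
  J6: C=48, d=48 → on time
  J7: C=51, d=22 → TARDY
Tardy jobs: J3, J4, J5, J7
Count = 4
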